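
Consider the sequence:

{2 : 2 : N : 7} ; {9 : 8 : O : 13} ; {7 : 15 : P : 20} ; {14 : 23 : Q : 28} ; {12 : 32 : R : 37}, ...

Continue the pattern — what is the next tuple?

First part — alternating steps +7, −2, +7, −2, …: 2, 9, 7, 14, 12 → 19.
Second part: 2, 8, 15, 23, 32 → 42 (differences are 6, 7, 8, … (increasing by 1 each time)).
Letter goes N, O, P, Q, R → S (letters move forward 1 place in the alphabet).
Fourth part — always 5 more than the second part: 7, 13, 20, 28, 37 → 47.
Putting it together: {19 : 42 : S : 47}.

{19 : 42 : S : 47}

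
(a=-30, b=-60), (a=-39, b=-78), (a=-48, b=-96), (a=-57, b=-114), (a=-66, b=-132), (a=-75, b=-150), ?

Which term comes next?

For the a, −9 each step: -30, -39, -48, -57, -66, -75 → -84.
B goes -60, -78, -96, -114, -132, -150 → -168 (always 2 × the a).
Combining the parts gives (a=-84, b=-168).

(a=-84, b=-168)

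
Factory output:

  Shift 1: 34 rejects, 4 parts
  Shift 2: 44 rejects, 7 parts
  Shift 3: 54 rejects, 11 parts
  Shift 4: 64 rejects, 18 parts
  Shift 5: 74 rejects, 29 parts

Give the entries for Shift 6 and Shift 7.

84 rejects, 47 parts; 94 rejects, 76 parts

Rejects: +10 each step; 34, 44, 54, 64, 74 → 84 → 94.
Parts goes 4, 7, 11, 18, 29 → 47 → 76 (each term is the sum of the two before it).
So the next two lines are 84 rejects, 47 parts and 94 rejects, 76 parts.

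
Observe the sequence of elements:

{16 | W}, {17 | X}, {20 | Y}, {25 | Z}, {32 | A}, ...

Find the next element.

First entry: 16, 17, 20, 25, 32 → 41 (differences are 1, 3, 5, … (increasing by 2 each time)).
Letter — letters move forward 1 place in the alphabet, wrapping Z→A: W, X, Y, Z, A → B.
So the next element is {41 | B}.

{41 | B}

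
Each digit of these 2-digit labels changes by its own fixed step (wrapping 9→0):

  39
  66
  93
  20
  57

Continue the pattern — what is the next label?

First digit — +3 each step, mod 10: 3, 6, 9, 2, 5 → 8.
Second digit: −3 each step, mod 10, so 9, 6, 3, 0, 7 → 4.
Putting it together: 84.

84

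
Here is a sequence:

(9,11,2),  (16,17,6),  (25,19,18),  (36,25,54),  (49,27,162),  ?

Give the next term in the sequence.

(64,33,486)

First component: perfect squares: 3², 4², 5², …, so 9, 16, 25, 36, 49 → 64.
Second component goes 11, 17, 19, 25, 27 → 33 (alternating steps +6, +2, +6, +2, …).
Third component: 2, 6, 18, 54, 162 → 486 (×3 each step).
So the next term is (64,33,486).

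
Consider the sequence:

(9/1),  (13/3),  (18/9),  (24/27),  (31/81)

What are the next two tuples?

First part: differences are 4, 5, 6, … (increasing by 1 each time), so 9, 13, 18, 24, 31 → 39 → 48.
For the second part, ×3 each step: 1, 3, 9, 27, 81 → 243 → 729.
Putting the parts together: (39/243) and then (48/729).

(39/243), (48/729)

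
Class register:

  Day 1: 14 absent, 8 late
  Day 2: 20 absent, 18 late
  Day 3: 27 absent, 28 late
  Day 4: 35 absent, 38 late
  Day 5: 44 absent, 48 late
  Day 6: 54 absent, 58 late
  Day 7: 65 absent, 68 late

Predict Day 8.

Absent goes 14, 20, 27, 35, 44, 54, 65 → 77 (differences are 6, 7, 8, … (increasing by 1 each time)).
Late goes 8, 18, 28, 38, 48, 58, 68 → 78 (+10 each step).
Putting it together: 77 absent, 78 late.

77 absent, 78 late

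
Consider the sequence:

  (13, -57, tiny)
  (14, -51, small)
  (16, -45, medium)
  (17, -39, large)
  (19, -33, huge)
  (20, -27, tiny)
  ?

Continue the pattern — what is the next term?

(22, -21, small)

First value goes 13, 14, 16, 17, 19, 20 → 22 (alternating steps +1, +2, +1, +2, …).
Second value: +6 each step; -57, -51, -45, -39, -33, -27 → -21.
For the size, repeats tiny → small → medium → large → huge: tiny, small, medium, large, huge, tiny → small.
So the next term is (22, -21, small).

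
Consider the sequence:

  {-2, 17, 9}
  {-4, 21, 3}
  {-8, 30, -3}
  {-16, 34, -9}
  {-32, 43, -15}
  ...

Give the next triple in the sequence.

First slot: ×2 each step, so -2, -4, -8, -16, -32 → -64.
For the second slot, alternating steps +4, +9, +4, +9, …: 17, 21, 30, 34, 43 → 47.
For the third slot, −6 each step: 9, 3, -3, -9, -15 → -21.
So the next triple is {-64, 47, -21}.

{-64, 47, -21}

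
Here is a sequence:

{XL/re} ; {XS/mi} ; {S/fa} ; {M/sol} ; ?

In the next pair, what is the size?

Size: runs through clothing sizes XS→XL; XL, XS, S, M → L.
Note — runs through the solfège scale do→ti: re, mi, fa, sol → la.

L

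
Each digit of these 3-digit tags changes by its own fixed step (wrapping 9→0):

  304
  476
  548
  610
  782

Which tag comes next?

854

For the first digit, +1 each step, mod 10: 3, 4, 5, 6, 7 → 8.
Second digit: −3 each step, mod 10; 0, 7, 4, 1, 8 → 5.
Third digit goes 4, 6, 8, 0, 2 → 4 (+2 each step, mod 10).
Combining the parts gives 854.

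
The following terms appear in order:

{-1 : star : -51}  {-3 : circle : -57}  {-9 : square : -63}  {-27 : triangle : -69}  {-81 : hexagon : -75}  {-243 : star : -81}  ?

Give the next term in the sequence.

{-729 : circle : -87}

First coordinate goes -1, -3, -9, -27, -81, -243 → -729 (×3 each step).
Shape: repeats star → circle → square → triangle → hexagon, so star, circle, square, triangle, hexagon, star → circle.
For the third coordinate, −6 each step: -51, -57, -63, -69, -75, -81 → -87.
So the next term is {-729 : circle : -87}.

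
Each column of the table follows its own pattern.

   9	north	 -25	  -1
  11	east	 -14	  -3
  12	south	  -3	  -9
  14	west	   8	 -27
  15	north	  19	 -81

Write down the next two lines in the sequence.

First component goes 9, 11, 12, 14, 15 → 17 → 18 (alternating steps +2, +1, +2, +1, …).
Direction: repeats north → east → south → west; north, east, south, west, north → east → south.
Third component goes -25, -14, -3, 8, 19 → 30 → 41 (+11 each step).
Fourth component: ×3 each step; -1, -3, -9, -27, -81 → -243 → -729.
Putting the parts together: 17  east  30  -243 and then 18  south  41  -729.

17  east  30  -243; 18  south  41  -729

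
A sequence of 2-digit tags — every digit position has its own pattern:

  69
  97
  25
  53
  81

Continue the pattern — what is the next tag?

19

First digit — +3 each step, mod 10: 6, 9, 2, 5, 8 → 1.
Second digit: 9, 7, 5, 3, 1 → 9 (−2 each step, mod 10).
Combining the parts gives 19.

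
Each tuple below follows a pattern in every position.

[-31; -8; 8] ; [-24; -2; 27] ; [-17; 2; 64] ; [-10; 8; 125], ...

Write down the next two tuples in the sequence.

[-3; 12; 216], [4; 18; 343]

First slot: -31, -24, -17, -10 → -3 → 4 (+7 each step).
Second slot: alternating steps +6, +4, +6, +4, …, so -8, -2, 2, 8 → 12 → 18.
Third slot: perfect cubes: 2³, 3³, 4³, …; 8, 27, 64, 125 → 216 → 343.
Putting the parts together: [-3; 12; 216] and then [4; 18; 343].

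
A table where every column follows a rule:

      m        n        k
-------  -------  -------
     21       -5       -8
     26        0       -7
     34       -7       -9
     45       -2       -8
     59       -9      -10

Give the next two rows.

76  -4  -9; 96  -11  -11

Column m: differences are 5, 8, 11, … (increasing by 3 each time); 21, 26, 34, 45, 59 → 76 → 96.
Column n — alternating steps +5, −7, +5, −7, …: -5, 0, -7, -2, -9 → -4 → -11.
Column k goes -8, -7, -9, -8, -10 → -9 → -11 (alternating steps +1, −2, +1, −2, …).
So the next two rows are 76  -4  -9 and 96  -11  -11.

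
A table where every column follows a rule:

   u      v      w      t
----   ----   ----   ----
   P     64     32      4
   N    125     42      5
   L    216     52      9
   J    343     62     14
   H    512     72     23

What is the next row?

Column u goes P, N, L, J, H → F (letters move back 2 places in the alphabet).
Column v: 64, 125, 216, 343, 512 → 729 (perfect cubes: 4³, 5³, 6³, …).
Column w: +10 each step, so 32, 42, 52, 62, 72 → 82.
Column t — each term is the sum of the two before it: 4, 5, 9, 14, 23 → 37.
So the next row is F  729  82  37.

F  729  82  37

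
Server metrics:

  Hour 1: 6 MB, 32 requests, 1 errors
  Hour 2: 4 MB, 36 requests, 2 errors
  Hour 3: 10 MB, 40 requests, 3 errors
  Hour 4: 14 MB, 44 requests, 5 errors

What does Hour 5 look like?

MB: each term is the sum of the two before it; 6, 4, 10, 14 → 24.
Requests: +4 each step, so 32, 36, 40, 44 → 48.
Errors goes 1, 2, 3, 5 → 8 (each term is the sum of the two before it).
Putting it together: 24 MB, 48 requests, 8 errors.

24 MB, 48 requests, 8 errors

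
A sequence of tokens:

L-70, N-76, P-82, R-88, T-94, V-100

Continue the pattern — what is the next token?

X-106

Letter: letters move forward 2 places in the alphabet; L, N, P, R, T, V → X.
For the second component, +6 each step: 70, 76, 82, 88, 94, 100 → 106.
So the next token is X-106.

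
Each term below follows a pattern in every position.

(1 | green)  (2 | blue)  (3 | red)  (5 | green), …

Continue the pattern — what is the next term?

(8 | blue)

First slot: 1, 2, 3, 5 → 8 (each term is the sum of the two before it).
Colour: repeats green → blue → red, so green, blue, red, green → blue.
Putting it together: (8 | blue).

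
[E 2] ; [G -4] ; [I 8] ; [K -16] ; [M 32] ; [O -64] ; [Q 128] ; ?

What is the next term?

[S -256]

For the letter, letters move forward 2 places in the alphabet: E, G, I, K, M, O, Q → S.
Second coordinate — ×(-2) each step: 2, -4, 8, -16, 32, -64, 128 → -256.
Putting it together: [S -256].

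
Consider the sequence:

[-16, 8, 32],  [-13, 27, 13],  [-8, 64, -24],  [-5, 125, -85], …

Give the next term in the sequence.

[0, 216, -176]

First coordinate: alternating steps +3, +5, +3, +5, …, so -16, -13, -8, -5 → 0.
Second coordinate: perfect cubes: 2³, 3³, 4³, …, so 8, 27, 64, 125 → 216.
For the third coordinate, together with the second coordinate always sums to 40: 32, 13, -24, -85 → -176.
Putting it together: [0, 216, -176].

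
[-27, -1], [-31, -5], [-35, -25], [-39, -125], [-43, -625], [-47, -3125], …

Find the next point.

First slot goes -27, -31, -35, -39, -43, -47 → -51 (−4 each step).
Second slot: -1, -5, -25, -125, -625, -3125 → -15625 (×5 each step).
Combining the parts gives [-51, -15625].

[-51, -15625]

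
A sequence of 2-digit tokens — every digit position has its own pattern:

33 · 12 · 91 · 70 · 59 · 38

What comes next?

17

For the first digit, −2 each step, mod 10: 3, 1, 9, 7, 5, 3 → 1.
Second digit: −1 each step, mod 10, so 3, 2, 1, 0, 9, 8 → 7.
So the next token is 17.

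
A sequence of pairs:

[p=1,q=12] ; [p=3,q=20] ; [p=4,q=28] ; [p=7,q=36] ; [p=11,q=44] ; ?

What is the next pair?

[p=18,q=52]

P: each term is the sum of the two before it; 1, 3, 4, 7, 11 → 18.
Q: +8 each step, so 12, 20, 28, 36, 44 → 52.
Putting it together: [p=18,q=52].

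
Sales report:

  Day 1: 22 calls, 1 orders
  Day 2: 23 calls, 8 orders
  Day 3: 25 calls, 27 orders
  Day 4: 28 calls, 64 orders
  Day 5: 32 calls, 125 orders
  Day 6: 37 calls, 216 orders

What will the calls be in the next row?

For the calls, differences are 1, 2, 3, … (increasing by 1 each time): 22, 23, 25, 28, 32, 37 → 43.

43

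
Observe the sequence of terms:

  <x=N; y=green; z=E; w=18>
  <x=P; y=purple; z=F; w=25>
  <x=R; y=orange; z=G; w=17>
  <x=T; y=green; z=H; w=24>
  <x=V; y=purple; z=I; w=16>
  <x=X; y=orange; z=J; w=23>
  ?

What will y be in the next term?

X: N, P, R, T, V, X → Z (letters move forward 2 places in the alphabet).
Y: repeats green → purple → orange, so green, purple, orange, green, purple, orange → green.
Z — letters move forward 1 place in the alphabet: E, F, G, H, I, J → K.
W: alternating steps +7, −8, +7, −8, …; 18, 25, 17, 24, 16, 23 → 15.

green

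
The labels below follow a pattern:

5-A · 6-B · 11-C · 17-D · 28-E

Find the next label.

First component: each term is the sum of the two before it; 5, 6, 11, 17, 28 → 45.
For the letter, letters move forward 1 place in the alphabet: A, B, C, D, E → F.
So the next label is 45-F.

45-F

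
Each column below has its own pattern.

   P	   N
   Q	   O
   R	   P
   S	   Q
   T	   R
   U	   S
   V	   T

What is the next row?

First letter: letters move forward 1 place in the alphabet; P, Q, R, S, T, U, V → W.
Second letter: letters move forward 1 place in the alphabet, so N, O, P, Q, R, S, T → U.
Putting it together: W  U.

W  U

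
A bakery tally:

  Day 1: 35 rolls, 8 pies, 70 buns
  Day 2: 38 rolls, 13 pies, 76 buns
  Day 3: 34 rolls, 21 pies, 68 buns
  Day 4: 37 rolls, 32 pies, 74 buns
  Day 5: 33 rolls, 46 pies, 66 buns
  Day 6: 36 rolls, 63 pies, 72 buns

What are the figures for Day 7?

For the rolls, alternating steps +3, −4, +3, −4, …: 35, 38, 34, 37, 33, 36 → 32.
For the pies, differences are 5, 8, 11, … (increasing by 3 each time): 8, 13, 21, 32, 46, 63 → 83.
For the buns, always 2 × the rolls: 70, 76, 68, 74, 66, 72 → 64.
So the next row is 32 rolls, 83 pies, 64 buns.

32 rolls, 83 pies, 64 buns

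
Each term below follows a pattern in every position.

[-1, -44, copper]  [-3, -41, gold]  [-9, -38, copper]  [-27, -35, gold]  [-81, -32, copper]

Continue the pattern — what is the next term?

[-243, -29, gold]

First entry: ×3 each step, so -1, -3, -9, -27, -81 → -243.
Second entry goes -44, -41, -38, -35, -32 → -29 (+3 each step).
Metal: alternates copper ↔ gold, so copper, gold, copper, gold, copper → gold.
Combining the parts gives [-243, -29, gold].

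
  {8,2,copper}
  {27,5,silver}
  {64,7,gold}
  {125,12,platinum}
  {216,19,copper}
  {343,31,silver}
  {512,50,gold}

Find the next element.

{729,81,platinum}

First coordinate goes 8, 27, 64, 125, 216, 343, 512 → 729 (perfect cubes: 2³, 3³, 4³, …).
For the second coordinate, each term is the sum of the two before it: 2, 5, 7, 12, 19, 31, 50 → 81.
Metal goes copper, silver, gold, platinum, copper, silver, gold → platinum (repeats copper → silver → gold → platinum).
Combining the parts gives {729,81,platinum}.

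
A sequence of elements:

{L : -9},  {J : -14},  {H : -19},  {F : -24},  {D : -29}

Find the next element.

Letter: letters move back 2 places in the alphabet; L, J, H, F, D → B.
Second part: −5 each step; -9, -14, -19, -24, -29 → -34.
Putting it together: {B : -34}.

{B : -34}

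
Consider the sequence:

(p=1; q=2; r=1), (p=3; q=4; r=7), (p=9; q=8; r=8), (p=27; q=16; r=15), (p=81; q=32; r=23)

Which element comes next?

(p=243; q=64; r=38)

P — ×3 each step: 1, 3, 9, 27, 81 → 243.
Q: 2, 4, 8, 16, 32 → 64 (×2 each step).
R: 1, 7, 8, 15, 23 → 38 (each term is the sum of the two before it).
Combining the parts gives (p=243; q=64; r=38).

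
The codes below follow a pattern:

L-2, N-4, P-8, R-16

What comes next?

Letter — letters move forward 2 places in the alphabet: L, N, P, R → T.
Second component: ×2 each step, so 2, 4, 8, 16 → 32.
Combining the parts gives T-32.

T-32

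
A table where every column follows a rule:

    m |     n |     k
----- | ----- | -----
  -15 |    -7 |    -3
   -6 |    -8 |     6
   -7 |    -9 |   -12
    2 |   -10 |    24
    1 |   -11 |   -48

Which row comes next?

10  -12  96

Column m: alternating steps +9, −1, +9, −1, …; -15, -6, -7, 2, 1 → 10.
Column n goes -7, -8, -9, -10, -11 → -12 (−1 each step).
Column k: -3, 6, -12, 24, -48 → 96 (×(-2) each step).
Combining the parts gives 10  -12  96.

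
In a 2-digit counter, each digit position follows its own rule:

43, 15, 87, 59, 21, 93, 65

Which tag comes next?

First digit — −3 each step, mod 10: 4, 1, 8, 5, 2, 9, 6 → 3.
Second digit: 3, 5, 7, 9, 1, 3, 5 → 7 (+2 each step, mod 10).
Combining the parts gives 37.

37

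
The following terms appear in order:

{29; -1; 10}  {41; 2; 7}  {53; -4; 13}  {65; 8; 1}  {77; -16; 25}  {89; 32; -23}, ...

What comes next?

First value goes 29, 41, 53, 65, 77, 89 → 101 (+12 each step).
Second value: ×(-2) each step; -1, 2, -4, 8, -16, 32 → -64.
For the third value, together with the second value always sums to 9: 10, 7, 13, 1, 25, -23 → 73.
Putting it together: {101; -64; 73}.

{101; -64; 73}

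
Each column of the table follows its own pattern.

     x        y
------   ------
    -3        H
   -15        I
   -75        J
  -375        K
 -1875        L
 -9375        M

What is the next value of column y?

N

Column y: letters move forward 1 place in the alphabet, so H, I, J, K, L, M → N.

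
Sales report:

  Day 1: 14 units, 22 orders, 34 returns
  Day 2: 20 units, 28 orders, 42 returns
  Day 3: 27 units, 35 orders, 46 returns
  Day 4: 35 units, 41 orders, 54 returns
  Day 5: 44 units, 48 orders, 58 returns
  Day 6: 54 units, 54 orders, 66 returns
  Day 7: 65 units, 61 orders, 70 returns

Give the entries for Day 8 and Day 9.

77 units, 67 orders, 78 returns; 90 units, 74 orders, 82 returns

For the units, differences are 6, 7, 8, … (increasing by 1 each time): 14, 20, 27, 35, 44, 54, 65 → 77 → 90.
Orders: 22, 28, 35, 41, 48, 54, 61 → 67 → 74 (alternating steps +6, +7, +6, +7, …).
Returns goes 34, 42, 46, 54, 58, 66, 70 → 78 → 82 (alternating steps +8, +4, +8, +4, …).
So the next two lines are 77 units, 67 orders, 78 returns and 90 units, 74 orders, 82 returns.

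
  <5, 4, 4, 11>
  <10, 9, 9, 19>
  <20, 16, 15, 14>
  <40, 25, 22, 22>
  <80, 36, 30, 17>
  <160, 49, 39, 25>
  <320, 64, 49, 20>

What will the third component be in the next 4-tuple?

Third component — differences are 5, 6, 7, … (increasing by 1 each time): 4, 9, 15, 22, 30, 39, 49 → 60.

60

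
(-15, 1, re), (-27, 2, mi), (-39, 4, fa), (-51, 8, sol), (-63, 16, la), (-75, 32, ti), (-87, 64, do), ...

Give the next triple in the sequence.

First value: −12 each step, so -15, -27, -39, -51, -63, -75, -87 → -99.
Second value — ×2 each step: 1, 2, 4, 8, 16, 32, 64 → 128.
Note: runs through the solfège scale do→ti; re, mi, fa, sol, la, ti, do → re.
Putting it together: (-99, 128, re).

(-99, 128, re)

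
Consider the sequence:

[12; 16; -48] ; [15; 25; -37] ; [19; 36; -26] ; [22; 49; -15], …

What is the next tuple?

[26; 64; -4]

First component goes 12, 15, 19, 22 → 26 (alternating steps +3, +4, +3, +4, …).
Second component: perfect squares: 4², 5², 6², …, so 16, 25, 36, 49 → 64.
Third component — +11 each step: -48, -37, -26, -15 → -4.
So the next tuple is [26; 64; -4].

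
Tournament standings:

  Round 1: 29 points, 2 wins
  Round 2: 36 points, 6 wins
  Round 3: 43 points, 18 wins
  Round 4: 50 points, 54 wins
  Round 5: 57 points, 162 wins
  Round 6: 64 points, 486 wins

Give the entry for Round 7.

Points: 29, 36, 43, 50, 57, 64 → 71 (+7 each step).
Wins goes 2, 6, 18, 54, 162, 486 → 1458 (×3 each step).
Putting it together: 71 points, 1458 wins.

71 points, 1458 wins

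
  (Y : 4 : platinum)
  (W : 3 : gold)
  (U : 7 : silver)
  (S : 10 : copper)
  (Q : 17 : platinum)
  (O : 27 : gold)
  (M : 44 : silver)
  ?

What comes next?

(K : 71 : copper)

Letter: letters move back 2 places in the alphabet, so Y, W, U, S, Q, O, M → K.
Second coordinate: each term is the sum of the two before it, so 4, 3, 7, 10, 17, 27, 44 → 71.
Metal: repeats platinum → gold → silver → copper; platinum, gold, silver, copper, platinum, gold, silver → copper.
Combining the parts gives (K : 71 : copper).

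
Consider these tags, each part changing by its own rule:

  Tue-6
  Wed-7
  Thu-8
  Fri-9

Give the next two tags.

Day: runs through the weekdays Mon→Sun, so Tue, Wed, Thu, Fri → Sat → Sun.
Second component: +1 each step, so 6, 7, 8, 9 → 10 → 11.
So the next two tags are Sat-10 and Sun-11.

Sat-10 then Sun-11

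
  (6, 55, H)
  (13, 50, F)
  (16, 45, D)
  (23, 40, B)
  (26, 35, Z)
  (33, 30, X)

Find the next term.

(36, 25, V)

First component: alternating steps +7, +3, +7, +3, …, so 6, 13, 16, 23, 26, 33 → 36.
For the second component, −5 each step: 55, 50, 45, 40, 35, 30 → 25.
Letter — letters move back 2 places in the alphabet, wrapping A→Z: H, F, D, B, Z, X → V.
So the next term is (36, 25, V).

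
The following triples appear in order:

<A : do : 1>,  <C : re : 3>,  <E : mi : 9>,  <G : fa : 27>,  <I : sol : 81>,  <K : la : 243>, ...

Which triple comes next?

Letter: letters move forward 2 places in the alphabet, so A, C, E, G, I, K → M.
Note: runs through the solfège scale do→ti, so do, re, mi, fa, sol, la → ti.
Third entry — ×3 each step: 1, 3, 9, 27, 81, 243 → 729.
Combining the parts gives <M : ti : 729>.

<M : ti : 729>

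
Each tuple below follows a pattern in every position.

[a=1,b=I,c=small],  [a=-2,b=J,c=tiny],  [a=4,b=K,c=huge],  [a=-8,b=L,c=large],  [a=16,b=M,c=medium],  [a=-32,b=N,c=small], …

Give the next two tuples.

[a=64,b=O,c=tiny], [a=-128,b=P,c=huge]

A: ×(-2) each step; 1, -2, 4, -8, 16, -32 → 64 → -128.
B: letters move forward 1 place in the alphabet, so I, J, K, L, M, N → O → P.
For the c, repeats small → tiny → huge → large → medium: small, tiny, huge, large, medium, small → tiny → huge.
Putting the parts together: [a=64,b=O,c=tiny] and then [a=-128,b=P,c=huge].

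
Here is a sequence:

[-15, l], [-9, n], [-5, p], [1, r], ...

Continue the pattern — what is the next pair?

[5, t]

First component goes -15, -9, -5, 1 → 5 (alternating steps +6, +4, +6, +4, …).
Letter — letters move forward 2 places in the alphabet: l, n, p, r → t.
So the next pair is [5, t].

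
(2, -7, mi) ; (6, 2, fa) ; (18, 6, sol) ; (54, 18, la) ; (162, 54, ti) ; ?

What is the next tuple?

First coordinate goes 2, 6, 18, 54, 162 → 486 (×3 each step).
Second coordinate — always the previous value of the first coordinate: -7, 2, 6, 18, 54 → 162.
Note: runs through the solfège scale do→ti; mi, fa, sol, la, ti → do.
So the next tuple is (486, 162, do).

(486, 162, do)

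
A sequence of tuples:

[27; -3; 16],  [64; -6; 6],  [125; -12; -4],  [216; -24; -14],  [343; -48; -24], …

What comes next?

First value goes 27, 64, 125, 216, 343 → 512 (perfect cubes: 3³, 4³, 5³, …).
Second value: -3, -6, -12, -24, -48 → -96 (×2 each step).
Third value goes 16, 6, -4, -14, -24 → -34 (−10 each step).
So the next tuple is [512; -96; -34].

[512; -96; -34]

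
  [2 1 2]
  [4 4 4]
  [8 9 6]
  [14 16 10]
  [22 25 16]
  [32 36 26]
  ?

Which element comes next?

[44 49 42]

First part: differences are 2, 4, 6, … (increasing by 2 each time), so 2, 4, 8, 14, 22, 32 → 44.
Second part — perfect squares: 1², 2², 3², …: 1, 4, 9, 16, 25, 36 → 49.
For the third part, each term is the sum of the two before it: 2, 4, 6, 10, 16, 26 → 42.
Combining the parts gives [44 49 42].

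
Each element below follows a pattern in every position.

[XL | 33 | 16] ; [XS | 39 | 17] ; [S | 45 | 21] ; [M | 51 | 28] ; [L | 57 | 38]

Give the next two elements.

For the size, runs through clothing sizes XS→XL: XL, XS, S, M, L → XL → XS.
Second slot: +6 each step, so 33, 39, 45, 51, 57 → 63 → 69.
Third slot: differences are 1, 4, 7, … (increasing by 3 each time); 16, 17, 21, 28, 38 → 51 → 67.
Putting the parts together: [XL | 63 | 51] and then [XS | 69 | 67].

[XL | 63 | 51], [XS | 69 | 67]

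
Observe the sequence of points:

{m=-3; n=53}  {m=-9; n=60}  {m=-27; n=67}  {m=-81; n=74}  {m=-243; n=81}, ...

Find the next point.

{m=-729; n=88}

For the m, ×3 each step: -3, -9, -27, -81, -243 → -729.
For the n, +7 each step: 53, 60, 67, 74, 81 → 88.
Combining the parts gives {m=-729; n=88}.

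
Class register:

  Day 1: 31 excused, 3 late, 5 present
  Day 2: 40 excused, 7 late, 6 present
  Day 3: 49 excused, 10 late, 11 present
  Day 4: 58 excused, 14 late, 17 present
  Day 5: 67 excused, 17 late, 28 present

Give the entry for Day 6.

Excused: 31, 40, 49, 58, 67 → 76 (+9 each step).
Late: 3, 7, 10, 14, 17 → 21 (alternating steps +4, +3, +4, +3, …).
Present: 5, 6, 11, 17, 28 → 45 (each term is the sum of the two before it).
Combining the parts gives 76 excused, 21 late, 45 present.

76 excused, 21 late, 45 present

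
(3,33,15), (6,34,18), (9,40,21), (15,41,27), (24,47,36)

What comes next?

(39,48,51)

First slot: each term is the sum of the two before it, so 3, 6, 9, 15, 24 → 39.
For the second slot, alternating steps +1, +6, +1, +6, …: 33, 34, 40, 41, 47 → 48.
Third slot: 15, 18, 21, 27, 36 → 51 (always 12 more than the first slot).
Putting it together: (39,48,51).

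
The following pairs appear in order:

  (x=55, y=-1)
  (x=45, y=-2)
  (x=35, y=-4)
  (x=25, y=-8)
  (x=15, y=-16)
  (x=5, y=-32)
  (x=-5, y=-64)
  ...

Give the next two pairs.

For the x, −10 each step: 55, 45, 35, 25, 15, 5, -5 → -15 → -25.
Y — ×2 each step: -1, -2, -4, -8, -16, -32, -64 → -128 → -256.
So the next two pairs are (x=-15, y=-128) and (x=-25, y=-256).

(x=-15, y=-128), (x=-25, y=-256)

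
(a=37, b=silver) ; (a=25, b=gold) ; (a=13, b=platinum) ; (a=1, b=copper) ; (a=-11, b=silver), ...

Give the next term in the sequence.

A: −12 each step; 37, 25, 13, 1, -11 → -23.
B: silver, gold, platinum, copper, silver → gold (repeats silver → gold → platinum → copper).
Combining the parts gives (a=-23, b=gold).

(a=-23, b=gold)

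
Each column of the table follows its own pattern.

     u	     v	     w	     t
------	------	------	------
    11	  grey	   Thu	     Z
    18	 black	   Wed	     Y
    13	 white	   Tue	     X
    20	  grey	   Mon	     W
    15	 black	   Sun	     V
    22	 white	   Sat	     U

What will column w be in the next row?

Fri

Column u: alternating steps +7, −5, +7, −5, …, so 11, 18, 13, 20, 15, 22 → 17.
Column v: grey, black, white, grey, black, white → grey (repeats grey → black → white).
Column w — runs backward through the weekdays Mon→Sun: Thu, Wed, Tue, Mon, Sun, Sat → Fri.
Column t: letters move back 1 place in the alphabet, so Z, Y, X, W, V, U → T.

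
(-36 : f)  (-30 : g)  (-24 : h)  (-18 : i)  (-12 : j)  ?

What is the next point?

First part: -36, -30, -24, -18, -12 → -6 (+6 each step).
Letter goes f, g, h, i, j → k (letters move forward 1 place in the alphabet).
Putting it together: (-6 : k).

(-6 : k)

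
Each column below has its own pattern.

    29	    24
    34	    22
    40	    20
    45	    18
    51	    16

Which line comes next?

First component goes 29, 34, 40, 45, 51 → 56 (alternating steps +5, +6, +5, +6, …).
Second component: 24, 22, 20, 18, 16 → 14 (−2 each step).
Putting it together: 56  14.

56  14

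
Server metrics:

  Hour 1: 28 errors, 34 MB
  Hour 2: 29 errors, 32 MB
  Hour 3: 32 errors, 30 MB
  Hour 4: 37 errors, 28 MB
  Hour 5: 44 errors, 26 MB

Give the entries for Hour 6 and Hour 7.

Errors goes 28, 29, 32, 37, 44 → 53 → 64 (differences are 1, 3, 5, … (increasing by 2 each time)).
MB — −2 each step: 34, 32, 30, 28, 26 → 24 → 22.
So the next two rows are 53 errors, 24 MB and 64 errors, 22 MB.

53 errors, 24 MB; 64 errors, 22 MB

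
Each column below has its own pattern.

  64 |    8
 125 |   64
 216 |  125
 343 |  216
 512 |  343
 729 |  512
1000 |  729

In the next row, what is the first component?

1331

First component: 64, 125, 216, 343, 512, 729, 1000 → 1331 (perfect cubes: 4³, 5³, 6³, …).
Second component — always the previous value of the first component: 8, 64, 125, 216, 343, 512, 729 → 1000.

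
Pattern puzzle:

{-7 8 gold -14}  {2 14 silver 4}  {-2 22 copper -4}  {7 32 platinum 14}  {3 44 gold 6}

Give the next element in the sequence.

{12 58 silver 24}

First component: alternating steps +9, −4, +9, −4, …; -7, 2, -2, 7, 3 → 12.
Second component goes 8, 14, 22, 32, 44 → 58 (differences are 6, 8, 10, … (increasing by 2 each time)).
Metal: repeats gold → silver → copper → platinum, so gold, silver, copper, platinum, gold → silver.
Fourth component goes -14, 4, -4, 14, 6 → 24 (always 2 × the first component).
Putting it together: {12 58 silver 24}.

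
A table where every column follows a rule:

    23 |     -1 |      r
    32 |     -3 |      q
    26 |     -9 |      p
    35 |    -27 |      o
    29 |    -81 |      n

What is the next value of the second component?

Second component — ×3 each step: -1, -3, -9, -27, -81 → -243.

-243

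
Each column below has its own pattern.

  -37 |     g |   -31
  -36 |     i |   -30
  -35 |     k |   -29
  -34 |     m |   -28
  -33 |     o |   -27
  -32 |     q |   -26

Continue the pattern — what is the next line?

-31  s  -25

First component — +1 each step: -37, -36, -35, -34, -33, -32 → -31.
Letter: letters move forward 2 places in the alphabet; g, i, k, m, o, q → s.
Third component: always 6 more than the first component, so -31, -30, -29, -28, -27, -26 → -25.
Putting it together: -31  s  -25.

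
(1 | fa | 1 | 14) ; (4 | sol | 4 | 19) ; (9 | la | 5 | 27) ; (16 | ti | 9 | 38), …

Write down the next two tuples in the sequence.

(25 | do | 14 | 52), (36 | re | 23 | 69)

First entry — perfect squares: 1², 2², 3², …: 1, 4, 9, 16 → 25 → 36.
For the note, runs through the solfège scale do→ti: fa, sol, la, ti → do → re.
Third entry: each term is the sum of the two before it, so 1, 4, 5, 9 → 14 → 23.
Fourth entry: 14, 19, 27, 38 → 52 → 69 (differences are 5, 8, 11, … (increasing by 3 each time)).
Putting the parts together: (25 | do | 14 | 52) and then (36 | re | 23 | 69).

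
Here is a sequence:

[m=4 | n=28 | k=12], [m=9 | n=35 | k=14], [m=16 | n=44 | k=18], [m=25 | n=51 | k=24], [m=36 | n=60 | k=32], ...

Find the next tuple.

M: perfect squares: 2², 3², 4², …; 4, 9, 16, 25, 36 → 49.
N — alternating steps +7, +9, +7, +9, …: 28, 35, 44, 51, 60 → 67.
For the k, differences are 2, 4, 6, … (increasing by 2 each time): 12, 14, 18, 24, 32 → 42.
Combining the parts gives [m=49 | n=67 | k=42].

[m=49 | n=67 | k=42]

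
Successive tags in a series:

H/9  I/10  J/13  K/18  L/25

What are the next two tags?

M/34, N/45

Letter: H, I, J, K, L → M → N (letters move forward 1 place in the alphabet).
Second component — differences are 1, 3, 5, … (increasing by 2 each time): 9, 10, 13, 18, 25 → 34 → 45.
So the next two tags are M/34 and N/45.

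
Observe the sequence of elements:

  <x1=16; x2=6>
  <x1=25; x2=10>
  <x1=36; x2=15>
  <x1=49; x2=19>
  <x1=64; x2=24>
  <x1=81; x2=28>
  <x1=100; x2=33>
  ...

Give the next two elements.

<x1=121; x2=37>, <x1=144; x2=42>

X1 goes 16, 25, 36, 49, 64, 81, 100 → 121 → 144 (perfect squares: 4², 5², 6², …).
X2: alternating steps +4, +5, +4, +5, …; 6, 10, 15, 19, 24, 28, 33 → 37 → 42.
So the next two elements are <x1=121; x2=37> and <x1=144; x2=42>.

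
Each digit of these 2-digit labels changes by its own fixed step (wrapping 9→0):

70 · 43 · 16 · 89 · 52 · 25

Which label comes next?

First digit — −3 each step, mod 10: 7, 4, 1, 8, 5, 2 → 9.
Second digit: +3 each step, mod 10; 0, 3, 6, 9, 2, 5 → 8.
So the next label is 98.

98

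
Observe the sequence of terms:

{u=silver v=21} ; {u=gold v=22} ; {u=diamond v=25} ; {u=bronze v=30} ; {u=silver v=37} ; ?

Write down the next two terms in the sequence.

{u=gold v=46}, {u=diamond v=57}

U: repeats silver → gold → diamond → bronze; silver, gold, diamond, bronze, silver → gold → diamond.
For the v, differences are 1, 3, 5, … (increasing by 2 each time): 21, 22, 25, 30, 37 → 46 → 57.
So the next two terms are {u=gold v=46} and {u=diamond v=57}.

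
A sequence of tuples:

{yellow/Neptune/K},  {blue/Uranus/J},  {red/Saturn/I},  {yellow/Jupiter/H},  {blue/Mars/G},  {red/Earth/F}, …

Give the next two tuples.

{yellow/Venus/E}, {blue/Mercury/D}

Colour — repeats yellow → blue → red: yellow, blue, red, yellow, blue, red → yellow → blue.
Planet — runs backward through the planets Mercury→Neptune: Neptune, Uranus, Saturn, Jupiter, Mars, Earth → Venus → Mercury.
Letter: letters move back 1 place in the alphabet, so K, J, I, H, G, F → E → D.
Putting the parts together: {yellow/Venus/E} and then {blue/Mercury/D}.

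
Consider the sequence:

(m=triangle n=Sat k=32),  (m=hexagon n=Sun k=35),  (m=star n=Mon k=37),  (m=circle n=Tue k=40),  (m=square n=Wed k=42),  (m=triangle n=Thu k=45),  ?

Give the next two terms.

M: triangle, hexagon, star, circle, square, triangle → hexagon → star (repeats triangle → hexagon → star → circle → square).
N: runs through the weekdays Mon→Sun; Sat, Sun, Mon, Tue, Wed, Thu → Fri → Sat.
For the k, alternating steps +3, +2, +3, +2, …: 32, 35, 37, 40, 42, 45 → 47 → 50.
So the next two terms are (m=hexagon n=Fri k=47) and (m=star n=Sat k=50).

(m=hexagon n=Fri k=47), (m=star n=Sat k=50)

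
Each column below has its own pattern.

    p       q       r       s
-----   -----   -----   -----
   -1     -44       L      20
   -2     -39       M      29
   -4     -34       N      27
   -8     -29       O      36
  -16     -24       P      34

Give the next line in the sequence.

-32  -19  Q  43

Column p — ×2 each step: -1, -2, -4, -8, -16 → -32.
Column q: -44, -39, -34, -29, -24 → -19 (+5 each step).
Column r: letters move forward 1 place in the alphabet; L, M, N, O, P → Q.
Column s — alternating steps +9, −2, +9, −2, …: 20, 29, 27, 36, 34 → 43.
Putting it together: -32  -19  Q  43.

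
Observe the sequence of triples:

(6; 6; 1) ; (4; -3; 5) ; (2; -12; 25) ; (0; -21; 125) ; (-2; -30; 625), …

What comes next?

First value goes 6, 4, 2, 0, -2 → -4 (−2 each step).
Second value: 6, -3, -12, -21, -30 → -39 (−9 each step).
Third value: 1, 5, 25, 125, 625 → 3125 (×5 each step).
Combining the parts gives (-4; -39; 3125).

(-4; -39; 3125)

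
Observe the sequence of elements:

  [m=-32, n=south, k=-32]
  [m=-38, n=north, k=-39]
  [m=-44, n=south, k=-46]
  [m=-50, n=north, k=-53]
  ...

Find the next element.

[m=-56, n=south, k=-60]

M goes -32, -38, -44, -50 → -56 (−6 each step).
For the n, alternates south ↔ north: south, north, south, north → south.
K: -32, -39, -46, -53 → -60 (−7 each step).
So the next element is [m=-56, n=south, k=-60].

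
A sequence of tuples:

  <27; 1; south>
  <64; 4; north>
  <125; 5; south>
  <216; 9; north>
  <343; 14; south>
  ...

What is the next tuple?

<512; 23; north>

First component: perfect cubes: 3³, 4³, 5³, …; 27, 64, 125, 216, 343 → 512.
Second component: each term is the sum of the two before it, so 1, 4, 5, 9, 14 → 23.
Direction — alternates south ↔ north: south, north, south, north, south → north.
Putting it together: <512; 23; north>.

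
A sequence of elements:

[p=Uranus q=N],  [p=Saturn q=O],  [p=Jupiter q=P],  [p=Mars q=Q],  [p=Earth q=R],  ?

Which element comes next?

P — runs backward through the planets Mercury→Neptune: Uranus, Saturn, Jupiter, Mars, Earth → Venus.
Q: letters move forward 1 place in the alphabet, so N, O, P, Q, R → S.
So the next element is [p=Venus q=S].

[p=Venus q=S]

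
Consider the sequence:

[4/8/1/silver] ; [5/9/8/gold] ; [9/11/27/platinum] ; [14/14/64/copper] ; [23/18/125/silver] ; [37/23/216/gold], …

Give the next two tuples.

[60/29/343/platinum], [97/36/512/copper]

First slot: each term is the sum of the two before it, so 4, 5, 9, 14, 23, 37 → 60 → 97.
Second slot goes 8, 9, 11, 14, 18, 23 → 29 → 36 (differences are 1, 2, 3, … (increasing by 1 each time)).
For the third slot, perfect cubes: 1³, 2³, 3³, …: 1, 8, 27, 64, 125, 216 → 343 → 512.
Metal: silver, gold, platinum, copper, silver, gold → platinum → copper (repeats silver → gold → platinum → copper).
Putting the parts together: [60/29/343/platinum] and then [97/36/512/copper].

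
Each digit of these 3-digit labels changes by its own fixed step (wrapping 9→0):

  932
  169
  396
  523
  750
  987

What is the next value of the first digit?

First digit goes 9, 1, 3, 5, 7, 9 → 1 (+2 each step, mod 10).
For the second digit, +3 each step, mod 10: 3, 6, 9, 2, 5, 8 → 1.
Third digit: −3 each step, mod 10; 2, 9, 6, 3, 0, 7 → 4.

1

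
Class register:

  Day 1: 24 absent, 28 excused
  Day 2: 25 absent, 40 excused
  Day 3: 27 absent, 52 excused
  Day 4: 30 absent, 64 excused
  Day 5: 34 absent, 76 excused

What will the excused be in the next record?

88

Excused: +12 each step, so 28, 40, 52, 64, 76 → 88.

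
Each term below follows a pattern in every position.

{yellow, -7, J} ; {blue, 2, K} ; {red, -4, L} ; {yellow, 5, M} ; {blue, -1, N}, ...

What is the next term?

Colour: repeats yellow → blue → red, so yellow, blue, red, yellow, blue → red.
For the second entry, alternating steps +9, −6, +9, −6, …: -7, 2, -4, 5, -1 → 8.
Letter: J, K, L, M, N → O (letters move forward 1 place in the alphabet).
So the next term is {red, 8, O}.

{red, 8, O}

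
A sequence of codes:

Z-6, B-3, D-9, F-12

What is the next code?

For the letter, letters move forward 2 places in the alphabet, wrapping Z→A: Z, B, D, F → H.
Second component goes 6, 3, 9, 12 → 21 (each term is the sum of the two before it).
So the next code is H-21.

H-21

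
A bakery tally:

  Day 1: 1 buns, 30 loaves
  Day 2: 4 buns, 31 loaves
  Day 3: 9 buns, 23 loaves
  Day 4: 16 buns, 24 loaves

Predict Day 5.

Buns: 1, 4, 9, 16 → 25 (perfect squares: 1², 2², 3², …).
Loaves: alternating steps +1, −8, +1, −8, …; 30, 31, 23, 24 → 16.
Putting it together: 25 buns, 16 loaves.

25 buns, 16 loaves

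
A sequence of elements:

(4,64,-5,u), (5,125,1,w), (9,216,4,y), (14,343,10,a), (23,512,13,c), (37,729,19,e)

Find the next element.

(60,1000,22,g)

For the first entry, each term is the sum of the two before it: 4, 5, 9, 14, 23, 37 → 60.
Second entry: perfect cubes: 4³, 5³, 6³, …; 64, 125, 216, 343, 512, 729 → 1000.
Third entry — alternating steps +6, +3, +6, +3, …: -5, 1, 4, 10, 13, 19 → 22.
Letter goes u, w, y, a, c, e → g (letters move forward 2 places in the alphabet, wrapping Z→A).
So the next element is (60,1000,22,g).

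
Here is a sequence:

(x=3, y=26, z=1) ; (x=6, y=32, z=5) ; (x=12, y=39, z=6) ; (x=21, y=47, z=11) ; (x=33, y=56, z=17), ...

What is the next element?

X: differences are 3, 6, 9, … (increasing by 3 each time), so 3, 6, 12, 21, 33 → 48.
For the y, differences are 6, 7, 8, … (increasing by 1 each time): 26, 32, 39, 47, 56 → 66.
Z: each term is the sum of the two before it, so 1, 5, 6, 11, 17 → 28.
Putting it together: (x=48, y=66, z=28).

(x=48, y=66, z=28)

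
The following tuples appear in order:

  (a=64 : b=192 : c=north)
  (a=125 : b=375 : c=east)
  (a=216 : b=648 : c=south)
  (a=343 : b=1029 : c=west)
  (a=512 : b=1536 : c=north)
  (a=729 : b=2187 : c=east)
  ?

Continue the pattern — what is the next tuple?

(a=1000 : b=3000 : c=south)

A goes 64, 125, 216, 343, 512, 729 → 1000 (perfect cubes: 4³, 5³, 6³, …).
B goes 192, 375, 648, 1029, 1536, 2187 → 3000 (always 3 × the a).
C: north, east, south, west, north, east → south (repeats north → east → south → west).
So the next tuple is (a=1000 : b=3000 : c=south).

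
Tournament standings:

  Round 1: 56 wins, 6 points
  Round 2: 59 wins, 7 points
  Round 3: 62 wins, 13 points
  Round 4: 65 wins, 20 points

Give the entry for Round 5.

68 wins, 33 points

Wins — +3 each step: 56, 59, 62, 65 → 68.
Points: each term is the sum of the two before it, so 6, 7, 13, 20 → 33.
Putting it together: 68 wins, 33 points.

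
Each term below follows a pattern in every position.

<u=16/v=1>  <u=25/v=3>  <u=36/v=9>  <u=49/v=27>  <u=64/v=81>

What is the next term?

For the u, perfect squares: 4², 5², 6², …: 16, 25, 36, 49, 64 → 81.
V: 1, 3, 9, 27, 81 → 243 (×3 each step).
So the next term is <u=81/v=243>.

<u=81/v=243>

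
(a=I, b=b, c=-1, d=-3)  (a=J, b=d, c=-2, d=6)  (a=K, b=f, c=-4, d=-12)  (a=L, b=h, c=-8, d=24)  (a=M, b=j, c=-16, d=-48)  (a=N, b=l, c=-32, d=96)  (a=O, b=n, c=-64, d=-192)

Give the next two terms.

A: letters move forward 1 place in the alphabet, so I, J, K, L, M, N, O → P → Q.
B — letters move forward 2 places in the alphabet: b, d, f, h, j, l, n → p → r.
For the c, ×2 each step: -1, -2, -4, -8, -16, -32, -64 → -128 → -256.
D: ×(-2) each step; -3, 6, -12, 24, -48, 96, -192 → 384 → -768.
Putting the parts together: (a=P, b=p, c=-128, d=384) and then (a=Q, b=r, c=-256, d=-768).

(a=P, b=p, c=-128, d=384), (a=Q, b=r, c=-256, d=-768)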